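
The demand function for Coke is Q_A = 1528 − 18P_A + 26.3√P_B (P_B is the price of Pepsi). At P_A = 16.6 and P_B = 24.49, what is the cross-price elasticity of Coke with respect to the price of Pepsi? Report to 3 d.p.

At P_A = 16.6 and P_B = 24.49: Q_A = 1359.352.
∂Q_A/∂P_B = 26.3/(2√P_B) = 26.3/(2√24.49) = 2.6572.
ε = (∂Q_A/∂P_B)(P_B/Q_A) = 2.6572 × (24.49/1359.352) ≈ 0.048.
ε > 0: substitutes.

0.048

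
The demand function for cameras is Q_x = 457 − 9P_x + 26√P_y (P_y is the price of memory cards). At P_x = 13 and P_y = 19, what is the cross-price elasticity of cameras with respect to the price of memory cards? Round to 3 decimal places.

At P_x = 13 and P_y = 19: Q_x = 453.331.
∂Q_x/∂P_y = 26/(2√P_y) = 26/(2√19) = 2.9824.
ε = (∂Q_x/∂P_y)(P_y/Q_x) = 2.9824 × (19/453.331) ≈ 0.125.

0.125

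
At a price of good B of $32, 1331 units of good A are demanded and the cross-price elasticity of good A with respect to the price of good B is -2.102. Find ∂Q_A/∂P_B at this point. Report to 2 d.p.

-87.43

ε = (∂Q_A/∂P_B)·(P_B/Q_A) ⇒ ∂Q_A/∂P_B = ε·Q_A/P_B = -2.102 × 1331/32 ≈ -87.43.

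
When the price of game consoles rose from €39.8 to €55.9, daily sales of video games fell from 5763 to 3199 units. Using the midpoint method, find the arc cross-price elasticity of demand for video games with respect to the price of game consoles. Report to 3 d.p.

ΔQ_A = 3199 − 5763 = -2564; ΔP_B = 55.9 − 39.8 = 16.1.
Midpoints: Q̄_A = 4481.0, P̄_B = 47.85.
ε = (ΔQ_A/Q̄_A)/(ΔP_B/P̄_B) = (-2564/4481.0)/(16.1/47.85) ≈ -1.701.

-1.701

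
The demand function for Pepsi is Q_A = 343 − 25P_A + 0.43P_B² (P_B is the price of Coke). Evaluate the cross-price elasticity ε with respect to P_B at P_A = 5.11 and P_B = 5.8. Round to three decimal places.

0.126

At P_A = 5.11 and P_B = 5.8: Q_A = 229.715.
∂Q_A/∂P_B = 0.86P_B = 0.86(5.8) = 4.9880.
ε = (∂Q_A/∂P_B)(P_B/Q_A) = 4.9880 × (5.8/229.715) ≈ 0.126.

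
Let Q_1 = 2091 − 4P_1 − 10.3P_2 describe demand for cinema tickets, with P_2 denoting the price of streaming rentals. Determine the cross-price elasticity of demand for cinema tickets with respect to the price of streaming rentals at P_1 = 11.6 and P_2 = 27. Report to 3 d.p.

At P_1 = 11.6 and P_2 = 27: Q_1 = 1766.5.
∂Q_1/∂P_2 = -10.3.
ε = (∂Q_1/∂P_2)(P_2/Q_1) = -10.3 × (27/1766.5) ≈ -0.157.
Since ε < 0, cinema tickets and streaming rentals are complements.

-0.157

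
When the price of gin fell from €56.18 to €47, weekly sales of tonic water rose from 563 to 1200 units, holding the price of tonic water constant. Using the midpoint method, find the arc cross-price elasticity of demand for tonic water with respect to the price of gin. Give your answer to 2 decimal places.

-4.06

ΔQ_A = 1200 − 563 = 637; ΔP_B = 47 − 56.18 = -9.18.
Midpoints: Q̄_A = 881.5, P̄_B = 51.59.
ε = (ΔQ_A/Q̄_A)/(ΔP_B/P̄_B) = (637/881.5)/(-9.18/51.59) ≈ -4.06.
ε < 0: tonic water and gin are complements.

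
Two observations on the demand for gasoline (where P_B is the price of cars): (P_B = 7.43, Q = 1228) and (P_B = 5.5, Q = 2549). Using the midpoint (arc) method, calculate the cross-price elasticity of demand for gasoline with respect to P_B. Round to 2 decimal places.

-2.34

ΔQ_A = 2549 − 1228 = 1321; ΔP_B = 5.5 − 7.43 = -1.93.
Midpoints: Q̄_A = 1888.5, P̄_B = 6.46.
ε = (ΔQ_A/Q̄_A)/(ΔP_B/P̄_B) = (1321/1888.5)/(-1.93/6.46) ≈ -2.34.
ε < 0: gasoline and cars are complements.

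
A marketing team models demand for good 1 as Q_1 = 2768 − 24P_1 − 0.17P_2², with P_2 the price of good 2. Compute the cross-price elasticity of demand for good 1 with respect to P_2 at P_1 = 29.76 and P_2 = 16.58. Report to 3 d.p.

At P_1 = 29.76 and P_2 = 16.58: Q_1 = 2007.028.
∂Q_1/∂P_2 = -0.34P_2 = -0.34(16.58) = -5.6372.
ε = (∂Q_1/∂P_2)(P_2/Q_1) = -5.6372 × (16.58/2007.028) ≈ -0.047.

-0.047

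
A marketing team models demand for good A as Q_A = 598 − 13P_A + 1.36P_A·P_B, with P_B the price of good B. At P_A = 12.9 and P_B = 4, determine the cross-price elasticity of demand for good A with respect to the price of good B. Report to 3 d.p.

0.140

At P_A = 12.9 and P_B = 4: Q_A = 500.476.
∂Q_A/∂P_B = 1.36P_A = 1.36(12.9) = 17.5440.
ε = (∂Q_A/∂P_B)(P_B/Q_A) = 17.5440 × (4/500.476) ≈ 0.140.
ε > 0: substitutes.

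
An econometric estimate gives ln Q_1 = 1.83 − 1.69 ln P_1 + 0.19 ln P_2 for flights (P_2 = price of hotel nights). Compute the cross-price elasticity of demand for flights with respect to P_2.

In a log-linear (constant-elasticity) demand function, the coefficient on ln P_2 is the cross-price elasticity.
ε = 0.19. Positive, so flights and hotel nights are substitutes.

0.19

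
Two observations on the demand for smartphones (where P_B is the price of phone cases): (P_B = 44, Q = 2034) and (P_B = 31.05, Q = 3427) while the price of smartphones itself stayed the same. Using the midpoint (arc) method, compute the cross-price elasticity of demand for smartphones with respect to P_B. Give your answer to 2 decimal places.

ΔQ_A = 3427 − 2034 = 1393; ΔP_B = 31.05 − 44 = -12.95.
Midpoints: Q̄_A = 2730.5, P̄_B = 37.52.
ε = (ΔQ_A/Q̄_A)/(ΔP_B/P̄_B) = (1393/2730.5)/(-12.95/37.52) ≈ -1.48.

-1.48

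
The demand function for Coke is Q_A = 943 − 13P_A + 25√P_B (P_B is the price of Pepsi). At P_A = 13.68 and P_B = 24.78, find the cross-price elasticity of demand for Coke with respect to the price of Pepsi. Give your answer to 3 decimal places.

At P_A = 13.68 and P_B = 24.78: Q_A = 889.609.
∂Q_A/∂P_B = 25/(2√P_B) = 25/(2√24.78) = 2.5111.
ε = (∂Q_A/∂P_B)(P_B/Q_A) = 2.5111 × (24.78/889.609) ≈ 0.070.

0.070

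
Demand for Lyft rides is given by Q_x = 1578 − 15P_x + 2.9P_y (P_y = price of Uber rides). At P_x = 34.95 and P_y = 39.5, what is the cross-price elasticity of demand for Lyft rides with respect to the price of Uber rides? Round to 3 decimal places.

0.098

At P_x = 34.95 and P_y = 39.5: Q_x = 1168.3.
∂Q_x/∂P_y = 2.9.
ε = (∂Q_x/∂P_y)(P_y/Q_x) = 2.9 × (39.5/1168.3) ≈ 0.098.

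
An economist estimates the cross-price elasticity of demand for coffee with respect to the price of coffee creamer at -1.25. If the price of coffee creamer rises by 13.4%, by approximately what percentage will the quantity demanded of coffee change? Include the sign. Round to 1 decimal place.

%ΔQ ≈ ε × %ΔP of coffee creamer = -1.25 × (13.4%) = -16.8%.
Demand for coffee falls by about 16.8%.

-16.8%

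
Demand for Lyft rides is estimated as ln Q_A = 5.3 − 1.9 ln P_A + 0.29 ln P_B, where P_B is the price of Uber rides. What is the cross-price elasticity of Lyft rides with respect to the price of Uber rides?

0.29

In a log-linear (constant-elasticity) demand function, the coefficient on ln P_B is the cross-price elasticity.
ε = 0.29. Positive, so Lyft rides and Uber rides are substitutes.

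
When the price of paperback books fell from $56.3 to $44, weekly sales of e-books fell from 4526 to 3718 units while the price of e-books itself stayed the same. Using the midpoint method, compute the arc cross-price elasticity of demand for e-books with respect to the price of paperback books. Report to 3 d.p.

0.799

ΔQ_A = 3718 − 4526 = -808; ΔP_B = 44 − 56.3 = -12.3.
Midpoints: Q̄_A = 4122.0, P̄_B = 50.15.
ε = (ΔQ_A/Q̄_A)/(ΔP_B/P̄_B) = (-808/4122.0)/(-12.3/50.15) ≈ 0.799.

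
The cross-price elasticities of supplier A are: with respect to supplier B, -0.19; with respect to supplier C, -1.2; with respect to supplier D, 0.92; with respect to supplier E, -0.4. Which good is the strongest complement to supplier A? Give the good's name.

supplier C

Complements have ε < 0. The most negative value is -1.2 (supplier C).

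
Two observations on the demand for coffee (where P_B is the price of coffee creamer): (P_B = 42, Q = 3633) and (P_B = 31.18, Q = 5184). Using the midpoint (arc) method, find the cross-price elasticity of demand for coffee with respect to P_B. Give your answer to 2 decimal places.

-1.19

ΔQ_A = 5184 − 3633 = 1551; ΔP_B = 31.18 − 42 = -10.82.
Midpoints: Q̄_A = 4408.5, P̄_B = 36.59.
ε = (ΔQ_A/Q̄_A)/(ΔP_B/P̄_B) = (1551/4408.5)/(-10.82/36.59) ≈ -1.19.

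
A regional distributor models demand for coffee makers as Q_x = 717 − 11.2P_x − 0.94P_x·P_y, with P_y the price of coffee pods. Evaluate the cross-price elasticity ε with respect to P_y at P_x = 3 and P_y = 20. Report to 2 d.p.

-0.09

At P_x = 3 and P_y = 20: Q_x = 627.
∂Q_x/∂P_y = -0.94P_x = -0.94(3) = -2.8200.
ε = (∂Q_x/∂P_y)(P_y/Q_x) = -2.8200 × (20/627) ≈ -0.09.
ε < 0: complements.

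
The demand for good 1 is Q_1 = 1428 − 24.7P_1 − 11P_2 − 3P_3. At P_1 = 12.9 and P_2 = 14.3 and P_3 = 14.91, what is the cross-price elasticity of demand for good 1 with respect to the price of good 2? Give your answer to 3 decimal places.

At P_1 = 12.9 and P_2 = 14.3 and P_3 = 14.91: Q_1 = 907.34.
∂Q_1/∂P_2 = -11.
ε = (∂Q_1/∂P_2)(P_2/Q_1) = -11 × (14.3/907.34) ≈ -0.173.
Since ε < 0, good 1 and good 2 are complements.

-0.173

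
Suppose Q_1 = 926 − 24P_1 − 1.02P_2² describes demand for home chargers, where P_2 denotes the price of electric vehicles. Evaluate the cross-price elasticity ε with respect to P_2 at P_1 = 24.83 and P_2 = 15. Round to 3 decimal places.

At P_1 = 24.83 and P_2 = 15: Q_1 = 100.58.
∂Q_1/∂P_2 = -2.04P_2 = -2.04(15) = -30.6000.
ε = (∂Q_1/∂P_2)(P_2/Q_1) = -30.6000 × (15/100.58) ≈ -4.564.

-4.564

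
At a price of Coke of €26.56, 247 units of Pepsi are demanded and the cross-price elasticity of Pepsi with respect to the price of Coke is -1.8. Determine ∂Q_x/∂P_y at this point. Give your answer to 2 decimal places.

ε = (∂Q_x/∂P_y)·(P_y/Q_x) ⇒ ∂Q_x/∂P_y = ε·Q_x/P_y = -1.8 × 247/26.56 ≈ -16.74.

-16.74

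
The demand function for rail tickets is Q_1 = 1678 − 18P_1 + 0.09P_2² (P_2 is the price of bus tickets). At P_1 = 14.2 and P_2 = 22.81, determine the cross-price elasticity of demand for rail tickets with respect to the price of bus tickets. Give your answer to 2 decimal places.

0.06

At P_1 = 14.2 and P_2 = 22.81: Q_1 = 1469.227.
∂Q_1/∂P_2 = 0.18P_2 = 0.18(22.81) = 4.1058.
ε = (∂Q_1/∂P_2)(P_2/Q_1) = 4.1058 × (22.81/1469.227) ≈ 0.06.
ε > 0: substitutes.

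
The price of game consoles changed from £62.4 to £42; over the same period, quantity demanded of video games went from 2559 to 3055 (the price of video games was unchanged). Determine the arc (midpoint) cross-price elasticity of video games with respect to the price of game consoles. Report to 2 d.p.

-0.45

ΔQ_A = 3055 − 2559 = 496; ΔP_B = 42 − 62.4 = -20.4.
Midpoints: Q̄_A = 2807.0, P̄_B = 52.20.
ε = (ΔQ_A/Q̄_A)/(ΔP_B/P̄_B) = (496/2807.0)/(-20.4/52.20) ≈ -0.45.
ε < 0: video games and game consoles are complements.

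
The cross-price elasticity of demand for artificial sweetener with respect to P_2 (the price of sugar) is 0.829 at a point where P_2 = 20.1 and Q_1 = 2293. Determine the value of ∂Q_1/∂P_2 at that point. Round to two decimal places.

ε = (∂Q_1/∂P_2)·(P_2/Q_1) ⇒ ∂Q_1/∂P_2 = ε·Q_1/P_2 = 0.829 × 2293/20.1 ≈ 94.57.

94.57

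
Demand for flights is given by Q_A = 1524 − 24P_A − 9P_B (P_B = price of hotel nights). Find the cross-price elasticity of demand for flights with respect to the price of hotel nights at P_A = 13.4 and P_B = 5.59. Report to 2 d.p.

-0.04

At P_A = 13.4 and P_B = 5.59: Q_A = 1152.09.
∂Q_A/∂P_B = -9.
ε = (∂Q_A/∂P_B)(P_B/Q_A) = -9 × (5.59/1152.09) ≈ -0.04.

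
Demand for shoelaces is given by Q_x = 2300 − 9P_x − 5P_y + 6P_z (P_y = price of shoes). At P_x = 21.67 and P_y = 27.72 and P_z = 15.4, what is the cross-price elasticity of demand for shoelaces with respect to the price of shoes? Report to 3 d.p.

-0.067

At P_x = 21.67 and P_y = 27.72 and P_z = 15.4: Q_x = 2058.77.
∂Q_x/∂P_y = -5.
ε = (∂Q_x/∂P_y)(P_y/Q_x) = -5 × (27.72/2058.77) ≈ -0.067.
Since ε < 0, shoelaces and shoes are complements.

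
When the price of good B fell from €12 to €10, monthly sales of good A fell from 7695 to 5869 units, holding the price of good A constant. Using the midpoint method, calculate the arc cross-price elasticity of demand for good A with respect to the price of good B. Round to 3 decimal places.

1.481

ΔQ_A = 5869 − 7695 = -1826; ΔP_B = 10 − 12 = -2.
Midpoints: Q̄_A = 6782.0, P̄_B = 11.00.
ε = (ΔQ_A/Q̄_A)/(ΔP_B/P̄_B) = (-1826/6782.0)/(-2/11.00) ≈ 1.481.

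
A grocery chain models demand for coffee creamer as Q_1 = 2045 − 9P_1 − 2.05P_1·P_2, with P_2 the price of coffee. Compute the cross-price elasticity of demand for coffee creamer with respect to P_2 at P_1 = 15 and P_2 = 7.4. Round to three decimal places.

At P_1 = 15 and P_2 = 7.4: Q_1 = 1682.45.
∂Q_1/∂P_2 = -2.05P_1 = -2.05(15) = -30.7500.
ε = (∂Q_1/∂P_2)(P_2/Q_1) = -30.7500 × (7.4/1682.45) ≈ -0.135.
ε < 0: complements.

-0.135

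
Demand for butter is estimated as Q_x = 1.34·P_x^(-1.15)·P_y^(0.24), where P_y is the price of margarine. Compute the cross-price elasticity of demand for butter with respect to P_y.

0.24

In a log-linear (constant-elasticity) demand function, the coefficient on the exponent of P_y is the cross-price elasticity.
ε = 0.24. Positive, so butter and margarine are substitutes.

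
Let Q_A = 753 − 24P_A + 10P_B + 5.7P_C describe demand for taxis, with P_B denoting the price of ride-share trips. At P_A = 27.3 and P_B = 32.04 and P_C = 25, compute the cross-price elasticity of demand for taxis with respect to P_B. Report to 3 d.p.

At P_A = 27.3 and P_B = 32.04 and P_C = 25: Q_A = 560.7.
∂Q_A/∂P_B = 10.
ε = (∂Q_A/∂P_B)(P_B/Q_A) = 10 × (32.04/560.7) ≈ 0.571.
Since ε > 0, taxis and ride-share trips are substitutes.

0.571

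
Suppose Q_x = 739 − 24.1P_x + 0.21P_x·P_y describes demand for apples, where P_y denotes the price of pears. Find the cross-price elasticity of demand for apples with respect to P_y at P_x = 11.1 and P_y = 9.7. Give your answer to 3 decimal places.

0.046

At P_x = 11.1 and P_y = 9.7: Q_x = 494.101.
∂Q_x/∂P_y = 0.21P_x = 0.21(11.1) = 2.3310.
ε = (∂Q_x/∂P_y)(P_y/Q_x) = 2.3310 × (9.7/494.101) ≈ 0.046.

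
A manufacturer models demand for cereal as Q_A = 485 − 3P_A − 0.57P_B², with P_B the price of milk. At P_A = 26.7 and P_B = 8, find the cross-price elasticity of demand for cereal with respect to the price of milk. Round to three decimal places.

-0.198

At P_A = 26.7 and P_B = 8: Q_A = 368.42.
∂Q_A/∂P_B = -1.14P_B = -1.14(8) = -9.1200.
ε = (∂Q_A/∂P_B)(P_B/Q_A) = -9.1200 × (8/368.42) ≈ -0.198.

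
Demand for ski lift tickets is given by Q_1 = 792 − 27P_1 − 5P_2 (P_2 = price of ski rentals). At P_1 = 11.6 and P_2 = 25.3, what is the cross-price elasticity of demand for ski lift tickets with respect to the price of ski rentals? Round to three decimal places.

At P_1 = 11.6 and P_2 = 25.3: Q_1 = 352.3.
∂Q_1/∂P_2 = -5.
ε = (∂Q_1/∂P_2)(P_2/Q_1) = -5 × (25.3/352.3) ≈ -0.359.
Since ε < 0, ski lift tickets and ski rentals are complements.

-0.359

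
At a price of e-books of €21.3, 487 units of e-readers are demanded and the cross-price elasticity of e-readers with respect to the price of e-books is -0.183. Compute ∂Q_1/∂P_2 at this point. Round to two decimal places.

-4.18

ε = (∂Q_1/∂P_2)·(P_2/Q_1) ⇒ ∂Q_1/∂P_2 = ε·Q_1/P_2 = -0.183 × 487/21.3 ≈ -4.18.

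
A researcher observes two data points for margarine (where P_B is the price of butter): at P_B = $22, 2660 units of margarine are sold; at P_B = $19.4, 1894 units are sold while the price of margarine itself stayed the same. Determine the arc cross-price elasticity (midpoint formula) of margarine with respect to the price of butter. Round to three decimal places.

ΔQ_A = 1894 − 2660 = -766; ΔP_B = 19.4 − 22 = -2.6.
Midpoints: Q̄_A = 2277.0, P̄_B = 20.70.
ε = (ΔQ_A/Q̄_A)/(ΔP_B/P̄_B) = (-766/2277.0)/(-2.6/20.70) ≈ 2.678.

2.678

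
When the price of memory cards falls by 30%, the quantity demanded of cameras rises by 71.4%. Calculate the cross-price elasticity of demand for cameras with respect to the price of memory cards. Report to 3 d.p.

-2.380

ε = (%ΔQ of cameras) / (%ΔP of memory cards) = (71.4%) / (-30%) ≈ -2.380.
Negative cross-price elasticity: complements.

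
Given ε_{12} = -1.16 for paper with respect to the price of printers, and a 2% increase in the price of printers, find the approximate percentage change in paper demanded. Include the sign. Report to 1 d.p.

%ΔQ ≈ ε × %ΔP of printers = -1.16 × (2%) = -2.3%.

-2.3%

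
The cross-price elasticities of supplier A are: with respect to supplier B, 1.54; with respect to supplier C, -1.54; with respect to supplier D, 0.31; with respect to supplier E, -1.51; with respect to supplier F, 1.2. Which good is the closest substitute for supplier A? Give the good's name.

supplier B

Substitutes have ε > 0. Among the positive values, 1.54 (supplier B) is largest.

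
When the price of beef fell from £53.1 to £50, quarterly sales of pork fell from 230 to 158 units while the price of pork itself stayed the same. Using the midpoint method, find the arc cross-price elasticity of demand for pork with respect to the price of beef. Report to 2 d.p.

6.17

ΔQ_A = 158 − 230 = -72; ΔP_B = 50 − 53.1 = -3.1.
Midpoints: Q̄_A = 194.0, P̄_B = 51.55.
ε = (ΔQ_A/Q̄_A)/(ΔP_B/P̄_B) = (-72/194.0)/(-3.1/51.55) ≈ 6.17.
ε > 0: pork and beef are substitutes.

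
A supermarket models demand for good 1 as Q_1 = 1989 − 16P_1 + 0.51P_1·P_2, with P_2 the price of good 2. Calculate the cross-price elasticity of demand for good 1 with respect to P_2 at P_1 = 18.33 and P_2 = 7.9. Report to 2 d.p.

At P_1 = 18.33 and P_2 = 7.9: Q_1 = 1769.572.
∂Q_1/∂P_2 = 0.51P_1 = 0.51(18.33) = 9.3483.
ε = (∂Q_1/∂P_2)(P_2/Q_1) = 9.3483 × (7.9/1769.572) ≈ 0.04.

0.04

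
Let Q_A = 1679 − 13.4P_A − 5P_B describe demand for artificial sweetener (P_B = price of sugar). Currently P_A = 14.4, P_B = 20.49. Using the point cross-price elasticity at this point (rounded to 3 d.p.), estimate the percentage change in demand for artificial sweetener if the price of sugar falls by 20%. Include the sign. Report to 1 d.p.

At P_A = 14.4, P_B = 20.49: Q_A = 1383.59.
∂Q_A/∂P_B = -5.
ε = (∂Q_A/∂P_B)(P_B/Q_A) = -5.0000 × 20.49/1383.59 ≈ -0.074.
%ΔQ_A ≈ ε × %ΔP_B = -0.074 × (-20%) = 1.5%.

1.5%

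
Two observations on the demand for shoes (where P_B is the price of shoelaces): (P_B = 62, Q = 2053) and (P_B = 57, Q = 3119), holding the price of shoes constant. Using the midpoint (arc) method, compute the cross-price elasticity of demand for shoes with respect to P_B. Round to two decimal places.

ΔQ_A = 3119 − 2053 = 1066; ΔP_B = 57 − 62 = -5.
Midpoints: Q̄_A = 2586.0, P̄_B = 59.50.
ε = (ΔQ_A/Q̄_A)/(ΔP_B/P̄_B) = (1066/2586.0)/(-5/59.50) ≈ -4.91.

-4.91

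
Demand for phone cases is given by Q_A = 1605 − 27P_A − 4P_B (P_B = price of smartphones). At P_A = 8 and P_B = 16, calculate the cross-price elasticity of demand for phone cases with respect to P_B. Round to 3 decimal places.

-0.048

At P_A = 8 and P_B = 16: Q_A = 1325.
∂Q_A/∂P_B = -4.
ε = (∂Q_A/∂P_B)(P_B/Q_A) = -4 × (16/1325) ≈ -0.048.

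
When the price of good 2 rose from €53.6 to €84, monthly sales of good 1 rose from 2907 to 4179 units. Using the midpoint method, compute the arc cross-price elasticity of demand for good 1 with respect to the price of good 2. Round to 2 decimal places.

0.81

ΔQ_1 = 4179 − 2907 = 1272; ΔP_2 = 84 − 53.6 = 30.4.
Midpoints: Q̄_1 = 3543.0, P̄_2 = 68.80.
ε = (ΔQ_1/Q̄_1)/(ΔP_2/P̄_2) = (1272/3543.0)/(30.4/68.80) ≈ 0.81.
ε > 0: good 1 and good 2 are substitutes.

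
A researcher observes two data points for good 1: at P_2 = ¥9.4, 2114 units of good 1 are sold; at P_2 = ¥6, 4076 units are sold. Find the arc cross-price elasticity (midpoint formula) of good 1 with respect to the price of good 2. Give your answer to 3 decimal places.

ΔQ_1 = 4076 − 2114 = 1962; ΔP_2 = 6 − 9.4 = -3.4.
Midpoints: Q̄_1 = 3095.0, P̄_2 = 7.70.
ε = (ΔQ_1/Q̄_1)/(ΔP_2/P̄_2) = (1962/3095.0)/(-3.4/7.70) ≈ -1.436.
ε < 0: good 1 and good 2 are complements.

-1.436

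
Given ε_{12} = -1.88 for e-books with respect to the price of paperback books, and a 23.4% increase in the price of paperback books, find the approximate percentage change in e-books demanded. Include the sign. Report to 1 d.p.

-44.0%

%ΔQ ≈ ε × %ΔP of paperback books = -1.88 × (23.4%) = -44.0%.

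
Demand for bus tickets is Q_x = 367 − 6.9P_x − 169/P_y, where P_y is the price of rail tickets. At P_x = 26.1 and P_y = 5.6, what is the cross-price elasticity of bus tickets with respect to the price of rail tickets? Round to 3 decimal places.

At P_x = 26.1 and P_y = 5.6: Q_x = 156.731.
∂Q_x/∂P_y = 169/P_y² = 5.3890.
ε = (∂Q_x/∂P_y)(P_y/Q_x) = 5.3890 × (5.6/156.731) ≈ 0.193.
ε > 0: substitutes.

0.193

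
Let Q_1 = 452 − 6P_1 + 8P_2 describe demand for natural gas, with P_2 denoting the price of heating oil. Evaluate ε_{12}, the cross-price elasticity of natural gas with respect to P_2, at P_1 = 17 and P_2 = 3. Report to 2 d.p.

At P_1 = 17 and P_2 = 3: Q_1 = 374.
∂Q_1/∂P_2 = 8.
ε = (∂Q_1/∂P_2)(P_2/Q_1) = 8 × (3/374) ≈ 0.06.
Since ε > 0, natural gas and heating oil are substitutes.

0.06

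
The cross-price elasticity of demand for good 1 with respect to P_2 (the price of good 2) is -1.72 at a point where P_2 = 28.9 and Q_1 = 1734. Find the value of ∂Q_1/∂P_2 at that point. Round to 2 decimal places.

ε = (∂Q_1/∂P_2)·(P_2/Q_1) ⇒ ∂Q_1/∂P_2 = ε·Q_1/P_2 = -1.72 × 1734/28.9 ≈ -103.20.

-103.20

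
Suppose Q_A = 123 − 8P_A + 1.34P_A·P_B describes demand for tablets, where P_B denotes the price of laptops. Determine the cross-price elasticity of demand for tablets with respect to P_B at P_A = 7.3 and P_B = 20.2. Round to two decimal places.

0.75

At P_A = 7.3 and P_B = 20.2: Q_A = 262.196.
∂Q_A/∂P_B = 1.34P_A = 1.34(7.3) = 9.7820.
ε = (∂Q_A/∂P_B)(P_B/Q_A) = 9.7820 × (20.2/262.196) ≈ 0.75.
ε > 0: substitutes.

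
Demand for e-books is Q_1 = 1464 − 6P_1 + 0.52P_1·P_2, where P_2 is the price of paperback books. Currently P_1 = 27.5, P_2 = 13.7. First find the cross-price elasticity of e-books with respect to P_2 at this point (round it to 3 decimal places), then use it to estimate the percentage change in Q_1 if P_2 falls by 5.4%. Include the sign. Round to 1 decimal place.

-0.7%

At P_1 = 27.5, P_2 = 13.7: Q_1 = 1494.91.
∂Q_1/∂P_2 = 0.52P_1 = 14.3000.
ε = (∂Q_1/∂P_2)(P_2/Q_1) = 14.3000 × 13.7/1494.91 ≈ 0.131.
%ΔQ_1 ≈ ε × %ΔP_2 = 0.131 × (-5.4%) = -0.7%.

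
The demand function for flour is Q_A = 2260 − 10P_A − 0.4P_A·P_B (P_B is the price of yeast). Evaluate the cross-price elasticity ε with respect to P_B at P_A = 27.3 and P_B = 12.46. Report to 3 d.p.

At P_A = 27.3 and P_B = 12.46: Q_A = 1850.937.
∂Q_A/∂P_B = -0.4P_A = -0.4(27.3) = -10.9200.
ε = (∂Q_A/∂P_B)(P_B/Q_A) = -10.9200 × (12.46/1850.937) ≈ -0.074.
ε < 0: complements.

-0.074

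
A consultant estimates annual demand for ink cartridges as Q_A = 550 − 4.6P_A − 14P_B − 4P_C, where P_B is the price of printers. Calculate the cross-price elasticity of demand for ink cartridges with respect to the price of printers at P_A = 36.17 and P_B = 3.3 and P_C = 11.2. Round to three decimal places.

-0.158

At P_A = 36.17 and P_B = 3.3 and P_C = 11.2: Q_A = 292.618.
∂Q_A/∂P_B = -14.
ε = (∂Q_A/∂P_B)(P_B/Q_A) = -14 × (3.3/292.618) ≈ -0.158.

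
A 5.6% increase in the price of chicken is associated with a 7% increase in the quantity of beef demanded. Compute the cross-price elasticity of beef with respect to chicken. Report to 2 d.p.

1.25

ε = (%ΔQ of beef) / (%ΔP of chicken) = (7%) / (5.6%) ≈ 1.25.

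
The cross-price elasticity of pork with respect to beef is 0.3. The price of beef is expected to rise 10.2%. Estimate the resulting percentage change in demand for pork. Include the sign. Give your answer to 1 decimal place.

3.1%

%ΔQ ≈ ε × %ΔP of beef = 0.3 × (10.2%) = 3.1%.
Demand for pork rises by about 3.1%.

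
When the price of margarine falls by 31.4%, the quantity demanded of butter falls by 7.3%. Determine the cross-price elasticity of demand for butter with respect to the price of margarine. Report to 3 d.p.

0.232

ε = (%ΔQ of butter) / (%ΔP of margarine) = (-7.3%) / (-31.4%) ≈ 0.232.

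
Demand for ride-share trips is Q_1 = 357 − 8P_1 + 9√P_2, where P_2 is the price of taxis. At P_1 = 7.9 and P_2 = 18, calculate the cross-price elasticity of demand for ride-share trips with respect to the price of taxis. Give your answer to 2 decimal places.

0.06

At P_1 = 7.9 and P_2 = 18: Q_1 = 331.984.
∂Q_1/∂P_2 = 9/(2√P_2) = 9/(2√18) = 1.0607.
ε = (∂Q_1/∂P_2)(P_2/Q_1) = 1.0607 × (18/331.984) ≈ 0.06.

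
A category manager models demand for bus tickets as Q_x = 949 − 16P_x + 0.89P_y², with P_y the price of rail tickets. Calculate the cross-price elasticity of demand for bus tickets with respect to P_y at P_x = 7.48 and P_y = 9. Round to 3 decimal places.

At P_x = 7.48 and P_y = 9: Q_x = 901.41.
∂Q_x/∂P_y = 1.78P_y = 1.78(9) = 16.0200.
ε = (∂Q_x/∂P_y)(P_y/Q_x) = 16.0200 × (9/901.41) ≈ 0.160.

0.160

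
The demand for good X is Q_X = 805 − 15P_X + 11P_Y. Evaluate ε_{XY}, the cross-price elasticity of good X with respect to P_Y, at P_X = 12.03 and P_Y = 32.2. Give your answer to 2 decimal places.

0.36

At P_X = 12.03 and P_Y = 32.2: Q_X = 978.75.
∂Q_X/∂P_Y = 11.
ε = (∂Q_X/∂P_Y)(P_Y/Q_X) = 11 × (32.2/978.75) ≈ 0.36.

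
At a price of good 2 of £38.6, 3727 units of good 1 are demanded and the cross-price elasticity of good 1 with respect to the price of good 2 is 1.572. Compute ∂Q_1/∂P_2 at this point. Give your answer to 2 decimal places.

151.78

ε = (∂Q_1/∂P_2)·(P_2/Q_1) ⇒ ∂Q_1/∂P_2 = ε·Q_1/P_2 = 1.572 × 3727/38.6 ≈ 151.78.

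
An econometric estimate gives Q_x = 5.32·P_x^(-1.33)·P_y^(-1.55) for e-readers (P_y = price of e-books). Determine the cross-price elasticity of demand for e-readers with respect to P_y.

-1.55

In a log-linear (constant-elasticity) demand function, the coefficient on the exponent of P_y is the cross-price elasticity.
ε = -1.55. Negative, so e-readers and e-books are complements.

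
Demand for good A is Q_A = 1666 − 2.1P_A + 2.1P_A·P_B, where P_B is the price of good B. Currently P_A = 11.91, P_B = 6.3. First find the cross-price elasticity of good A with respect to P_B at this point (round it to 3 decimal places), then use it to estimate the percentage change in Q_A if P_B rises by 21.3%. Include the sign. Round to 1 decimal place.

At P_A = 11.91, P_B = 6.3: Q_A = 1798.558.
∂Q_A/∂P_B = 2.1P_A = 25.0110.
ε = (∂Q_A/∂P_B)(P_B/Q_A) = 25.0110 × 6.3/1798.558 ≈ 0.088.
%ΔQ_A ≈ ε × %ΔP_B = 0.088 × (21.3%) = 1.9%.

1.9%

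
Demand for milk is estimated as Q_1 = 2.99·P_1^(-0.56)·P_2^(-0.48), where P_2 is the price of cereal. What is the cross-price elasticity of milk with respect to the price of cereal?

In a log-linear (constant-elasticity) demand function, the coefficient on the exponent of P_2 is the cross-price elasticity.
ε = -0.48. Negative, so milk and cereal are complements.

-0.48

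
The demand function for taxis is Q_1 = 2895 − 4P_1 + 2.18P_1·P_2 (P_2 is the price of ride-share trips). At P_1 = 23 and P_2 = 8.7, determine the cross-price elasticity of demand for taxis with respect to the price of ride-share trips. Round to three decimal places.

0.135

At P_1 = 23 and P_2 = 8.7: Q_1 = 3239.218.
∂Q_1/∂P_2 = 2.18P_1 = 2.18(23) = 50.1400.
ε = (∂Q_1/∂P_2)(P_2/Q_1) = 50.1400 × (8.7/3239.218) ≈ 0.135.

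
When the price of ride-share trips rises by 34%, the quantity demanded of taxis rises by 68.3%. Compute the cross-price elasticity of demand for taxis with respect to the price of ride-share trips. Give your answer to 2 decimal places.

ε = (%ΔQ of taxis) / (%ΔP of ride-share trips) = (68.3%) / (34%) ≈ 2.01.

2.01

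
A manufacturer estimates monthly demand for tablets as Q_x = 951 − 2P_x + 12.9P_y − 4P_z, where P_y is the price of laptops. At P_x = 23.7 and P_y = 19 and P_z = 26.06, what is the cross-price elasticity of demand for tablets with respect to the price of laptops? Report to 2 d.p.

0.23

At P_x = 23.7 and P_y = 19 and P_z = 26.06: Q_x = 1044.46.
∂Q_x/∂P_y = 12.9.
ε = (∂Q_x/∂P_y)(P_y/Q_x) = 12.9 × (19/1044.46) ≈ 0.23.
Since ε > 0, tablets and laptops are substitutes.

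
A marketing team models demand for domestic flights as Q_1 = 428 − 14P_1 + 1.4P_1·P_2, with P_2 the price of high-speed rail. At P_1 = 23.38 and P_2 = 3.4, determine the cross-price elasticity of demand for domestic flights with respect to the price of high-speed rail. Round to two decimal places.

At P_1 = 23.38 and P_2 = 3.4: Q_1 = 211.969.
∂Q_1/∂P_2 = 1.4P_1 = 1.4(23.38) = 32.7320.
ε = (∂Q_1/∂P_2)(P_2/Q_1) = 32.7320 × (3.4/211.969) ≈ 0.53.

0.53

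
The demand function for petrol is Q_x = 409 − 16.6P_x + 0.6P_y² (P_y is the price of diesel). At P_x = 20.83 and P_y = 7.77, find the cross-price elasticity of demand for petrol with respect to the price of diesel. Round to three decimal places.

0.729

At P_x = 20.83 and P_y = 7.77: Q_x = 99.446.
∂Q_x/∂P_y = 1.2P_y = 1.2(7.77) = 9.3240.
ε = (∂Q_x/∂P_y)(P_y/Q_x) = 9.3240 × (7.77/99.446) ≈ 0.729.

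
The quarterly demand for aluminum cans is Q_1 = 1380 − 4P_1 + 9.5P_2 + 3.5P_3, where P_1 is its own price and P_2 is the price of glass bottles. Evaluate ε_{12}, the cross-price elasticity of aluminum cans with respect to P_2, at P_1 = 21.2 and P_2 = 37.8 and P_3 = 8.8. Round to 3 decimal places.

0.213

At P_1 = 21.2 and P_2 = 37.8 and P_3 = 8.8: Q_1 = 1685.1.
∂Q_1/∂P_2 = 9.5.
ε = (∂Q_1/∂P_2)(P_2/Q_1) = 9.5 × (37.8/1685.1) ≈ 0.213.
Since ε > 0, aluminum cans and glass bottles are substitutes.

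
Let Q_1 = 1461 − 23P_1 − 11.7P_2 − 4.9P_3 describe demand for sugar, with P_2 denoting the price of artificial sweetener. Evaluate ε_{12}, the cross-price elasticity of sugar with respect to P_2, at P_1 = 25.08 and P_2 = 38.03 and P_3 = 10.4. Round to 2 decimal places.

-1.15

At P_1 = 25.08 and P_2 = 38.03 and P_3 = 10.4: Q_1 = 388.249.
∂Q_1/∂P_2 = -11.7.
ε = (∂Q_1/∂P_2)(P_2/Q_1) = -11.7 × (38.03/388.249) ≈ -1.15.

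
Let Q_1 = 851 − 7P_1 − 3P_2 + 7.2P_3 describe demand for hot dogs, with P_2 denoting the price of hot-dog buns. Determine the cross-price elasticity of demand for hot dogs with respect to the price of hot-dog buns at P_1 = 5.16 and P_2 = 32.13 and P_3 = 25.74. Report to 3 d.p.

-0.107

At P_1 = 5.16 and P_2 = 32.13 and P_3 = 25.74: Q_1 = 903.818.
∂Q_1/∂P_2 = -3.
ε = (∂Q_1/∂P_2)(P_2/Q_1) = -3 × (32.13/903.818) ≈ -0.107.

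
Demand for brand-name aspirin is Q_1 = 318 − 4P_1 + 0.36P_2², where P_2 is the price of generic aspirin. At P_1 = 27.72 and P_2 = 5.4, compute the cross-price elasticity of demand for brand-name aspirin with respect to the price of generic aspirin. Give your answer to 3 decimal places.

At P_1 = 27.72 and P_2 = 5.4: Q_1 = 217.618.
∂Q_1/∂P_2 = 0.72P_2 = 0.72(5.4) = 3.8880.
ε = (∂Q_1/∂P_2)(P_2/Q_1) = 3.8880 × (5.4/217.618) ≈ 0.096.
ε > 0: substitutes.

0.096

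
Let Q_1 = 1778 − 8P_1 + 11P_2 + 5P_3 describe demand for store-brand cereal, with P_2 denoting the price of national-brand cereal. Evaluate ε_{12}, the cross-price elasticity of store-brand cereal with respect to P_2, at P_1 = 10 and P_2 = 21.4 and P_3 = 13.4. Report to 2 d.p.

0.12

At P_1 = 10 and P_2 = 21.4 and P_3 = 13.4: Q_1 = 2000.4.
∂Q_1/∂P_2 = 11.
ε = (∂Q_1/∂P_2)(P_2/Q_1) = 11 × (21.4/2000.4) ≈ 0.12.
Since ε > 0, store-brand cereal and national-brand cereal are substitutes.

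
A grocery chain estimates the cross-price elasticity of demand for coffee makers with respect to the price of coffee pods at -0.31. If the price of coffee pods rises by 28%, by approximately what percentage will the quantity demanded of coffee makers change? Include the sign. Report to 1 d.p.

%ΔQ ≈ ε × %ΔP of coffee pods = -0.31 × (28%) = -8.7%.

-8.7%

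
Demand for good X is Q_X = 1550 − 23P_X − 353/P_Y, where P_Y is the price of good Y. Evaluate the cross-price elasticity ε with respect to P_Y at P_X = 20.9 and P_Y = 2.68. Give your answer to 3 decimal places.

0.140

At P_X = 20.9 and P_Y = 2.68: Q_X = 937.584.
∂Q_X/∂P_Y = 353/P_Y² = 49.1479.
ε = (∂Q_X/∂P_Y)(P_Y/Q_X) = 49.1479 × (2.68/937.584) ≈ 0.140.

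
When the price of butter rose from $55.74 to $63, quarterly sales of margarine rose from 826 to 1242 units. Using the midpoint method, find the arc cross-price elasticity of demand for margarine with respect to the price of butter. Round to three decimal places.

3.290

ΔQ_A = 1242 − 826 = 416; ΔP_B = 63 − 55.74 = 7.26.
Midpoints: Q̄_A = 1034.0, P̄_B = 59.37.
ε = (ΔQ_A/Q̄_A)/(ΔP_B/P̄_B) = (416/1034.0)/(7.26/59.37) ≈ 3.290.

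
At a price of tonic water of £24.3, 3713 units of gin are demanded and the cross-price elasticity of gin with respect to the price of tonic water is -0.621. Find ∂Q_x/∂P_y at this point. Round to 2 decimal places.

-94.89

ε = (∂Q_x/∂P_y)·(P_y/Q_x) ⇒ ∂Q_x/∂P_y = ε·Q_x/P_y = -0.621 × 3713/24.3 ≈ -94.89.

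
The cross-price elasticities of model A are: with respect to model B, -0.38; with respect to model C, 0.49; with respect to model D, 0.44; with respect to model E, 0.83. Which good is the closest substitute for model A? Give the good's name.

model E

Substitutes have ε > 0. Among the positive values, 0.83 (model E) is largest.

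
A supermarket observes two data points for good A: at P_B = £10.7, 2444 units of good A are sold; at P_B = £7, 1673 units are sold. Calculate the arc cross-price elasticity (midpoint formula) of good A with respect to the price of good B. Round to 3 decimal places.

ΔQ_A = 1673 − 2444 = -771; ΔP_B = 7 − 10.7 = -3.7.
Midpoints: Q̄_A = 2058.5, P̄_B = 8.85.
ε = (ΔQ_A/Q̄_A)/(ΔP_B/P̄_B) = (-771/2058.5)/(-3.7/8.85) ≈ 0.896.

0.896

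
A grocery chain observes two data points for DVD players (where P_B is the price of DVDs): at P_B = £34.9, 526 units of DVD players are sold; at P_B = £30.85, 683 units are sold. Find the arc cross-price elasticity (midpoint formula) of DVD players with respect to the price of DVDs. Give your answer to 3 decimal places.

ΔQ_A = 683 − 526 = 157; ΔP_B = 30.85 − 34.9 = -4.05.
Midpoints: Q̄_A = 604.5, P̄_B = 32.88.
ε = (ΔQ_A/Q̄_A)/(ΔP_B/P̄_B) = (157/604.5)/(-4.05/32.88) ≈ -2.108.

-2.108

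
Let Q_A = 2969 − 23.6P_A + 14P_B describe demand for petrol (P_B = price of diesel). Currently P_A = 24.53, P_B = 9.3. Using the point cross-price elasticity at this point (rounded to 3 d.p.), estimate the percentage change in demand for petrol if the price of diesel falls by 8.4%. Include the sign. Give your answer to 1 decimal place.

At P_A = 24.53, P_B = 9.3: Q_A = 2520.292.
∂Q_A/∂P_B = 14.
ε = (∂Q_A/∂P_B)(P_B/Q_A) = 14.0000 × 9.3/2520.292 ≈ 0.052.
%ΔQ_A ≈ ε × %ΔP_B = 0.052 × (-8.4%) = -0.4%.

-0.4%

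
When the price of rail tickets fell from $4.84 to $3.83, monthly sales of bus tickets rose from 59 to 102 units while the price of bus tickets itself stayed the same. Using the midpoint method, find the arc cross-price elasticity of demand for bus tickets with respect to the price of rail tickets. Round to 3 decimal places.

-2.293

ΔQ_A = 102 − 59 = 43; ΔP_B = 3.83 − 4.84 = -1.01.
Midpoints: Q̄_A = 80.5, P̄_B = 4.33.
ε = (ΔQ_A/Q̄_A)/(ΔP_B/P̄_B) = (43/80.5)/(-1.01/4.33) ≈ -2.293.
ε < 0: bus tickets and rail tickets are complements.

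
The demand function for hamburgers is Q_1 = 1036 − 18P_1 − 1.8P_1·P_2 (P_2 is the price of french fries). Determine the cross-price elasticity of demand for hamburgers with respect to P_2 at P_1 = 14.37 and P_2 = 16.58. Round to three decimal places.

-1.231

At P_1 = 14.37 and P_2 = 16.58: Q_1 = 348.482.
∂Q_1/∂P_2 = -1.8P_1 = -1.8(14.37) = -25.8660.
ε = (∂Q_1/∂P_2)(P_2/Q_1) = -25.8660 × (16.58/348.482) ≈ -1.231.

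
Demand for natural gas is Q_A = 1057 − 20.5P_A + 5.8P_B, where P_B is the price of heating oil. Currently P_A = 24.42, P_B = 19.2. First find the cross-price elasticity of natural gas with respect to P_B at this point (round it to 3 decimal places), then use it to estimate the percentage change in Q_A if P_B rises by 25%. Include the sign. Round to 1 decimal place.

4.2%

At P_A = 24.42, P_B = 19.2: Q_A = 667.75.
∂Q_A/∂P_B = 5.8.
ε = (∂Q_A/∂P_B)(P_B/Q_A) = 5.8000 × 19.2/667.75 ≈ 0.167.
%ΔQ_A ≈ ε × %ΔP_B = 0.167 × (25%) = 4.2%.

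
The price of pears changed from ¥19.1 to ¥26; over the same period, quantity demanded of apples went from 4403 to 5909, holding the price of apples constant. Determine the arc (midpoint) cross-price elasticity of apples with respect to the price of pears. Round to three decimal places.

0.955

ΔQ_A = 5909 − 4403 = 1506; ΔP_B = 26 − 19.1 = 6.9.
Midpoints: Q̄_A = 5156.0, P̄_B = 22.55.
ε = (ΔQ_A/Q̄_A)/(ΔP_B/P̄_B) = (1506/5156.0)/(6.9/22.55) ≈ 0.955.
ε > 0: apples and pears are substitutes.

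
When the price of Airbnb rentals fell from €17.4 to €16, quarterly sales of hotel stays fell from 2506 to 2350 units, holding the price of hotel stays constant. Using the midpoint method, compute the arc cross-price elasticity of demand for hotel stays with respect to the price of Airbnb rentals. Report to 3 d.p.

ΔQ_A = 2350 − 2506 = -156; ΔP_B = 16 − 17.4 = -1.4.
Midpoints: Q̄_A = 2428.0, P̄_B = 16.70.
ε = (ΔQ_A/Q̄_A)/(ΔP_B/P̄_B) = (-156/2428.0)/(-1.4/16.70) ≈ 0.766.
ε > 0: hotel stays and Airbnb rentals are substitutes.

0.766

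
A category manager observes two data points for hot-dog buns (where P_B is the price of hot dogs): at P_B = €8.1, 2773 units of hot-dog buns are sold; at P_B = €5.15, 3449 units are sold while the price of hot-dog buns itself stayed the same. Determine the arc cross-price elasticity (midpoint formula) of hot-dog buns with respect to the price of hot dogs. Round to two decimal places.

-0.49

ΔQ_A = 3449 − 2773 = 676; ΔP_B = 5.15 − 8.1 = -2.95.
Midpoints: Q̄_A = 3111.0, P̄_B = 6.62.
ε = (ΔQ_A/Q̄_A)/(ΔP_B/P̄_B) = (676/3111.0)/(-2.95/6.62) ≈ -0.49.
ε < 0: hot-dog buns and hot dogs are complements.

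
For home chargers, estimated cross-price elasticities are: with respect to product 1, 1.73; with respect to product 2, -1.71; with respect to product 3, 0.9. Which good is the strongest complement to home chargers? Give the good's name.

product 2

Complements have ε < 0. The most negative value is -1.71 (product 2).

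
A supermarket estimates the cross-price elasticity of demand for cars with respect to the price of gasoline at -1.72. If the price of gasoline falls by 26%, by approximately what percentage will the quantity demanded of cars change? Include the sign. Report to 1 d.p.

44.7%

%ΔQ ≈ ε × %ΔP of gasoline = -1.72 × (-26%) = 44.7%.
Demand for cars rises by about 44.7%.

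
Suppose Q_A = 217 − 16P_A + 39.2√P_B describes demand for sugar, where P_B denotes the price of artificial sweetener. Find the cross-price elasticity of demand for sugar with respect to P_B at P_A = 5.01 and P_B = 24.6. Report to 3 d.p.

At P_A = 5.01 and P_B = 24.6: Q_A = 331.266.
∂Q_A/∂P_B = 39.2/(2√P_B) = 39.2/(2√24.6) = 3.9517.
ε = (∂Q_A/∂P_B)(P_B/Q_A) = 3.9517 × (24.6/331.266) ≈ 0.293.
ε > 0: substitutes.

0.293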